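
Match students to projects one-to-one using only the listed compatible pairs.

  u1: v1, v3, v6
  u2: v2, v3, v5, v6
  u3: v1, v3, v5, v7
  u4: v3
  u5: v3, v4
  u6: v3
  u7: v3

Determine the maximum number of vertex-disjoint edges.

5

Unit-capacity flow: source→left, listed edges, right→sink; max matching = max flow.
Augmenting path u1→v1 (+1); matched 1.
Augmenting path u2→v2 (+1); matched 2.
Augmenting path u3→v3 (+1); matched 3.
Augmenting path u5→v4 (+1); matched 4.
Augmenting path u4→v3→u3→v5 (+1); matched 5.
No augmenting path remains; maximum matching = 5.
König certificate: {u1, u2, u3, u5, v3} is a vertex cover of size 5 (every listed pair touches it), so no matching can be larger.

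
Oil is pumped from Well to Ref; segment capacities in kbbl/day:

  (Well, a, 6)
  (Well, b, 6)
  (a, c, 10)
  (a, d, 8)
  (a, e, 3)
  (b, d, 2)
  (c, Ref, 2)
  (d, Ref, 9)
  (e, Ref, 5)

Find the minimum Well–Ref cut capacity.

Augment Well→a→c→Ref: bottleneck 2, flow now 2.
Augment Well→a→d→Ref: bottleneck 4, flow now 6.
Augment Well→b→d→Ref: bottleneck 2, flow now 8.
No augmenting path remains; maximum flow = 8.
By max-flow min-cut, the minimum cut capacity equals the max flow.
In the residual graph, reachable from Well: {Well, b}.
Min-cut edges: Well→a (6), b→d (2); capacity 6 + 2 = 8.

8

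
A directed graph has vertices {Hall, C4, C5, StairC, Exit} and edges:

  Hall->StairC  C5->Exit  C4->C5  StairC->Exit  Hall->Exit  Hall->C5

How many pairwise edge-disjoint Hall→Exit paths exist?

3

Assign every edge capacity 1; by Menger, the answer equals the max flow.
Path Hall→Exit (+1); total 1.
Path Hall→C5→Exit (+1); total 2.
Path Hall→StairC→Exit (+1); total 3.
No residual Hall→Exit path; max flow = 3.
Certifying cut of size 3: {Hall→C5, Hall→Exit, Hall→StairC}.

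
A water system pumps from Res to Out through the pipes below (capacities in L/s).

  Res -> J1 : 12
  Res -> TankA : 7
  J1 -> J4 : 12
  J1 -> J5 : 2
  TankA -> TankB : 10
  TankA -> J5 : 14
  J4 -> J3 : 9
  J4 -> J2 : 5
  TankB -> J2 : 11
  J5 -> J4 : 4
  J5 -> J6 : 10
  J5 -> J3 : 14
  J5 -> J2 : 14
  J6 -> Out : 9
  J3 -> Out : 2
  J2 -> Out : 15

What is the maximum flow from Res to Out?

Augment Res→J1→J4→J3→Out: bottleneck 2, flow now 2.
Augment Res→J1→J4→J2→Out: bottleneck 5, flow now 7.
Augment Res→J1→J5→J6→Out: bottleneck 2, flow now 9.
Augment Res→TankA→TankB→J2→Out: bottleneck 7, flow now 16.
No augmenting path remains; maximum flow = 16.
In the residual graph, reachable from Res: {Res, J1, J4, J3}.
Min-cut edges: Res→TankA (7), J1→J5 (2), J4→J2 (5), J3→Out (2); capacity 7 + 2 + 5 + 2 = 16.
This cut is saturated, so no flow can exceed 16.

16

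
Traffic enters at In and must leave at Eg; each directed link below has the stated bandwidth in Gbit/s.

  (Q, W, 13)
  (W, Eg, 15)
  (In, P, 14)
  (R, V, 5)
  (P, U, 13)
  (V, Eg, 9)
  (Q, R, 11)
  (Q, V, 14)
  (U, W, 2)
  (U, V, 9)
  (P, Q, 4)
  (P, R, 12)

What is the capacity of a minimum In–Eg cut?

14

Augment In→P→Q→V→Eg: bottleneck 4, flow now 4.
Augment In→P→R→V→Eg: bottleneck 5, flow now 9.
Augment In→P→U→W→Eg: bottleneck 2, flow now 11.
Augment In→P→U→V→Q→W→Eg: bottleneck 3, flow now 14. (uses reverse residual edge)
No augmenting path remains; maximum flow = 14.
By max-flow min-cut, the minimum cut capacity equals the max flow.
In the residual graph, reachable from In: {In}.
Min-cut edges: In→P (14); capacity 14 = 14.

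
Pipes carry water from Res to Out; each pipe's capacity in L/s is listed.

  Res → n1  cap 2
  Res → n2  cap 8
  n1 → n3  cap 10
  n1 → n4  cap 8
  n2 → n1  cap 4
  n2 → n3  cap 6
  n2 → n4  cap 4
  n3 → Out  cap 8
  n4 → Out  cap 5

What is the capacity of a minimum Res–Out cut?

10

Augment Res→n1→n3→Out: bottleneck 2, flow now 2.
Augment Res→n2→n3→Out: bottleneck 6, flow now 8.
Augment Res→n2→n4→Out: bottleneck 2, flow now 10.
No augmenting path remains; maximum flow = 10.
By max-flow min-cut, the minimum cut capacity equals the max flow.
In the residual graph, reachable from Res: {Res}.
Min-cut edges: Res→n1 (2), Res→n2 (8); capacity 2 + 8 = 10.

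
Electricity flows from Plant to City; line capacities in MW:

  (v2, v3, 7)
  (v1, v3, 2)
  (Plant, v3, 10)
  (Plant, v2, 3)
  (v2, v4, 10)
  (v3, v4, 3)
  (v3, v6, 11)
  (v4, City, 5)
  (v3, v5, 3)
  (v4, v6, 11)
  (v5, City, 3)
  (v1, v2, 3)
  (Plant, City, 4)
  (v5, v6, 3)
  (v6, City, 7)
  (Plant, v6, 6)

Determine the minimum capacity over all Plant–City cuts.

Augment Plant→City: bottleneck 4, flow now 4.
Augment Plant→v6→City: bottleneck 6, flow now 10.
Augment Plant→v2→v4→City: bottleneck 3, flow now 13.
Augment Plant→v3→v4→City: bottleneck 2, flow now 15.
Augment Plant→v3→v5→City: bottleneck 3, flow now 18.
Augment Plant→v3→v6→City: bottleneck 1, flow now 19.
No augmenting path remains; maximum flow = 19.
By max-flow min-cut, the minimum cut capacity equals the max flow.
In the residual graph, reachable from Plant: {Plant, v2, v3, v4, v6}.
Min-cut edges: Plant→City (4), v3→v5 (3), v4→City (5), v6→City (7); capacity 4 + 3 + 5 + 7 = 19.

19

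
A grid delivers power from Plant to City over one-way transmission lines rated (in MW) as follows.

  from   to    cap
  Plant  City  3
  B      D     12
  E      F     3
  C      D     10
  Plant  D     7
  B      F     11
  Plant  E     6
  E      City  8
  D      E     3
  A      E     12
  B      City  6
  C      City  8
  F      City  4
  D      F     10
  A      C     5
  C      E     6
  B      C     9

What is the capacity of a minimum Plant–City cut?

Augment Plant→City: bottleneck 3, flow now 3.
Augment Plant→E→City: bottleneck 6, flow now 9.
Augment Plant→D→E→City: bottleneck 2, flow now 11.
Augment Plant→D→F→City: bottleneck 4, flow now 15.
No augmenting path remains; maximum flow = 15.
By max-flow min-cut, the minimum cut capacity equals the max flow.
In the residual graph, reachable from Plant: {Plant, D, E, F}.
Min-cut edges: Plant→City (3), E→City (8), F→City (4); capacity 3 + 8 + 4 = 15.

15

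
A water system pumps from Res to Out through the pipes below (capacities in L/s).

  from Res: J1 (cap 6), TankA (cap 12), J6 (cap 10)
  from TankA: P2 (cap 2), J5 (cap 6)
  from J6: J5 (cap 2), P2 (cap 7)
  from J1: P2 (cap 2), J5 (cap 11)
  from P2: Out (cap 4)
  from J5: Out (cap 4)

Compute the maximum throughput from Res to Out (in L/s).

Augment Res→TankA→P2→Out: bottleneck 2, flow now 2.
Augment Res→TankA→J5→Out: bottleneck 4, flow now 6.
Augment Res→J6→P2→Out: bottleneck 2, flow now 8.
No augmenting path remains; maximum flow = 8.
In the residual graph, reachable from Res: {Res, TankA, J6, J1, P2, J5}.
Min-cut edges: P2→Out (4), J5→Out (4); capacity 4 + 4 = 8.
This cut is saturated, so no flow can exceed 8.

8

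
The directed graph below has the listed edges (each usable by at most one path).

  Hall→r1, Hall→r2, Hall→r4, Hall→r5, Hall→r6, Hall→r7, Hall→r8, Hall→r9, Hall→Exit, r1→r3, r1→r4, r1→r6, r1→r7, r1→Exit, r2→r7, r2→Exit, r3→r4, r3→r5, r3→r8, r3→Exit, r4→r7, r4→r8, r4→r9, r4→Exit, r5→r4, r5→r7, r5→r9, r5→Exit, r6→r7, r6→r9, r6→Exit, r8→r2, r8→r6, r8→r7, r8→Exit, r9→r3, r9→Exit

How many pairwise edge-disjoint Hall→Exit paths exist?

8

Assign every edge capacity 1; by Menger, the answer equals the max flow.
Path Hall→Exit (+1); total 1.
Path Hall→r1→Exit (+1); total 2.
Path Hall→r2→Exit (+1); total 3.
Path Hall→r4→Exit (+1); total 4.
Path Hall→r5→Exit (+1); total 5.
Path Hall→r6→Exit (+1); total 6.
Path Hall→r8→Exit (+1); total 7.
Path Hall→r9→Exit (+1); total 8.
No residual Hall→Exit path; max flow = 8.
Certifying cut of size 8: {Hall→Exit, Hall→r1, Hall→r2, Hall→r4, Hall→r5, Hall→r6, Hall→r8, Hall→r9}.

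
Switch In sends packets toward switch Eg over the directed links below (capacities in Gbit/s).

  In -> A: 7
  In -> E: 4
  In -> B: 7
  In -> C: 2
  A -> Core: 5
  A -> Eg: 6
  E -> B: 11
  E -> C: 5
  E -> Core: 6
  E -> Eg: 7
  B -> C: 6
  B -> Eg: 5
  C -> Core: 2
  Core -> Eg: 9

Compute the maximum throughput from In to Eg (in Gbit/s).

18

Augment In→A→Eg: bottleneck 6, flow now 6.
Augment In→E→Eg: bottleneck 4, flow now 10.
Augment In→B→Eg: bottleneck 5, flow now 15.
Augment In→A→Core→Eg: bottleneck 1, flow now 16.
Augment In→C→Core→Eg: bottleneck 2, flow now 18.
No augmenting path remains; maximum flow = 18.
In the residual graph, reachable from In: {In, B, C}.
Min-cut edges: In→A (7), In→E (4), B→Eg (5), C→Core (2); capacity 7 + 4 + 5 + 2 = 18.
This cut is saturated, so no flow can exceed 18.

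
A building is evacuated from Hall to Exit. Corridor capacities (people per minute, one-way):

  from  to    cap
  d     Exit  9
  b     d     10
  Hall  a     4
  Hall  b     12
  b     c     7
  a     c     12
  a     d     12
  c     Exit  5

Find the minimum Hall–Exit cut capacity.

Augment Hall→a→c→Exit: bottleneck 4, flow now 4.
Augment Hall→b→c→Exit: bottleneck 1, flow now 5.
Augment Hall→b→d→Exit: bottleneck 9, flow now 14.
No augmenting path remains; maximum flow = 14.
By max-flow min-cut, the minimum cut capacity equals the max flow.
In the residual graph, reachable from Hall: {Hall, a, b, c, d}.
Min-cut edges: c→Exit (5), d→Exit (9); capacity 5 + 9 = 14.

14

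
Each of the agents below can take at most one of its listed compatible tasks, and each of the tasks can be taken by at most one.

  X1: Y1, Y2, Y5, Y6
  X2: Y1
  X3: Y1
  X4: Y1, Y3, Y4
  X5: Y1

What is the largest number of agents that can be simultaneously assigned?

3

Unit-capacity flow: source→left, listed edges, right→sink; max matching = max flow.
Augmenting path X1→Y1 (+1); matched 1.
Augmenting path X4→Y3 (+1); matched 2.
Augmenting path X2→Y1→X1→Y2 (+1); matched 3.
No augmenting path remains; maximum matching = 3.
König certificate: {X1, X4, Y1} is a vertex cover of size 3 (every listed pair touches it), so no matching can be larger.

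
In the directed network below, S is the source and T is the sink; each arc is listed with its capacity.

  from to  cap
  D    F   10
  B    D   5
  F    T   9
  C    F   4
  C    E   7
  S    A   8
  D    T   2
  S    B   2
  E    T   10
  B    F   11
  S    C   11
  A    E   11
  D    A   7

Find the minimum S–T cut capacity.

Augment S→A→E→T: bottleneck 8, flow now 8.
Augment S→B→D→T: bottleneck 2, flow now 10.
Augment S→C→E→T: bottleneck 2, flow now 12.
Augment S→C→F→T: bottleneck 4, flow now 16.
No augmenting path remains; maximum flow = 16.
By max-flow min-cut, the minimum cut capacity equals the max flow.
In the residual graph, reachable from S: {S, A, C, E}.
Min-cut edges: S→B (2), C→F (4), E→T (10); capacity 2 + 4 + 10 = 16.

16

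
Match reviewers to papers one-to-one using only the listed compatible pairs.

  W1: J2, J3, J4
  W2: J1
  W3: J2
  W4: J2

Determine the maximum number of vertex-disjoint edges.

3

Unit-capacity flow: source→left, listed edges, right→sink; max matching = max flow.
Augmenting path W1→J2 (+1); matched 1.
Augmenting path W2→J1 (+1); matched 2.
Augmenting path W3→J2→W1→J3 (+1); matched 3.
No augmenting path remains; maximum matching = 3.
König certificate: {W1, W2, J2} is a vertex cover of size 3 (every listed pair touches it), so no matching can be larger.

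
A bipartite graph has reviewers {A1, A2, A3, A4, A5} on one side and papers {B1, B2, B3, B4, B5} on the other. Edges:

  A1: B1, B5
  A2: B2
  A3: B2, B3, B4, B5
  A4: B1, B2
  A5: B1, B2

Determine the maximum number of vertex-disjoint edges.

4

Unit-capacity flow: source→left, listed edges, right→sink; max matching = max flow.
Augmenting path A1→B1 (+1); matched 1.
Augmenting path A2→B2 (+1); matched 2.
Augmenting path A3→B3 (+1); matched 3.
Augmenting path A4→B1→A1→B5 (+1); matched 4.
No augmenting path remains; maximum matching = 4.
König certificate: {A1, A3, B1, B2} is a vertex cover of size 4 (every listed pair touches it), so no matching can be larger.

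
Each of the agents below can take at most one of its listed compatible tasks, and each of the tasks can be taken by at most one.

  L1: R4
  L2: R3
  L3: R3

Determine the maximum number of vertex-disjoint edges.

Unit-capacity flow: source→left, listed edges, right→sink; max matching = max flow.
Augmenting path L1→R4 (+1); matched 1.
Augmenting path L2→R3 (+1); matched 2.
No augmenting path remains; maximum matching = 2.
König certificate: {L1, R3} is a vertex cover of size 2 (every listed pair touches it), so no matching can be larger.

2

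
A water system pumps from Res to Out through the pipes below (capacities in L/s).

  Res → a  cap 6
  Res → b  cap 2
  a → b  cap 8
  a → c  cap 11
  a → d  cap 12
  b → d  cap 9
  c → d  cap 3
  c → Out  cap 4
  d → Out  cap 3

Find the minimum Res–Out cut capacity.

7

Augment Res→a→c→Out: bottleneck 4, flow now 4.
Augment Res→a→d→Out: bottleneck 2, flow now 6.
Augment Res→b→d→Out: bottleneck 1, flow now 7.
No augmenting path remains; maximum flow = 7.
By max-flow min-cut, the minimum cut capacity equals the max flow.
In the residual graph, reachable from Res: {Res, a, b, c, d}.
Min-cut edges: c→Out (4), d→Out (3); capacity 4 + 3 = 7.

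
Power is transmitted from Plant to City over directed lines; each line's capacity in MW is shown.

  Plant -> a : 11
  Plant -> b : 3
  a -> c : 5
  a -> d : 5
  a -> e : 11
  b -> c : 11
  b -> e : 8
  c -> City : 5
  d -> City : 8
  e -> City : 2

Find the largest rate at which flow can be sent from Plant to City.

12

Augment Plant→a→c→City: bottleneck 5, flow now 5.
Augment Plant→a→d→City: bottleneck 5, flow now 10.
Augment Plant→a→e→City: bottleneck 1, flow now 11.
Augment Plant→b→e→City: bottleneck 1, flow now 12.
No augmenting path remains; maximum flow = 12.
In the residual graph, reachable from Plant: {Plant, a, b, c, e}.
Min-cut edges: a→d (5), c→City (5), e→City (2); capacity 5 + 5 + 2 = 12.
This cut is saturated, so no flow can exceed 12.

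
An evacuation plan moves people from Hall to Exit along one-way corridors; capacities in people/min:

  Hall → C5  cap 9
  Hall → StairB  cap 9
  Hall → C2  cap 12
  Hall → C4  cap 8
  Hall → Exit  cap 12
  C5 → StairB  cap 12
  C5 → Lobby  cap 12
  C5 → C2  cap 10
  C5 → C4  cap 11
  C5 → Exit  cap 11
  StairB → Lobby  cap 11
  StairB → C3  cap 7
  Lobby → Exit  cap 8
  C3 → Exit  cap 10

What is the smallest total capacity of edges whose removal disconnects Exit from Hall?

30

Augment Hall→Exit: bottleneck 12, flow now 12.
Augment Hall→C5→Exit: bottleneck 9, flow now 21.
Augment Hall→StairB→Lobby→Exit: bottleneck 8, flow now 29.
Augment Hall→StairB→C3→Exit: bottleneck 1, flow now 30.
No augmenting path remains; maximum flow = 30.
By max-flow min-cut, the minimum cut capacity equals the max flow.
In the residual graph, reachable from Hall: {Hall, C2, C4}.
Min-cut edges: Hall→C5 (9), Hall→StairB (9), Hall→Exit (12); capacity 9 + 9 + 12 = 30.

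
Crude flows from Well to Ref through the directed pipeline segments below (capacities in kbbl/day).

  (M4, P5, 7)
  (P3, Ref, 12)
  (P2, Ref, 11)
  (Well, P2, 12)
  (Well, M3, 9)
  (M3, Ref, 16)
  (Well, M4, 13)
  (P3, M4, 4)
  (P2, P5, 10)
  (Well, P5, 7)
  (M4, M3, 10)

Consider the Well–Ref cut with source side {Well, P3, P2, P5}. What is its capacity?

Edges leaving {Well, P3, P2, P5}: Well→M4 (13), Well→M3 (9), P3→M4 (4), P3→Ref (12), P2→Ref (11).
Cut capacity = 13 + 9 + 4 + 12 + 11 = 49.

49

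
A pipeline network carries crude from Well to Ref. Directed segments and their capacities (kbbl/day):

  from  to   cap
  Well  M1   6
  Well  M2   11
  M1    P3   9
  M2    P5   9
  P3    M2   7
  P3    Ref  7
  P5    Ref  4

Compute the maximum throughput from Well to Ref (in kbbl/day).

Augment Well→M1→P3→Ref: bottleneck 6, flow now 6.
Augment Well→M2→P5→Ref: bottleneck 4, flow now 10.
No augmenting path remains; maximum flow = 10.
In the residual graph, reachable from Well: {Well, M2, P5}.
Min-cut edges: Well→M1 (6), P5→Ref (4); capacity 6 + 4 = 10.
This cut is saturated, so no flow can exceed 10.

10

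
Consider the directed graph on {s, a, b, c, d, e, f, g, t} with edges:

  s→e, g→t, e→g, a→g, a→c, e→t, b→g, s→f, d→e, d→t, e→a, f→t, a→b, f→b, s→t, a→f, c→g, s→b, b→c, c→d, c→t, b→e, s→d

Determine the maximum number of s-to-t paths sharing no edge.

5

Assign every edge capacity 1; by Menger, the answer equals the max flow.
Path s→t (+1); total 1.
Path s→d→t (+1); total 2.
Path s→e→t (+1); total 3.
Path s→f→t (+1); total 4.
Path s→b→c→t (+1); total 5.
No residual s→t path; max flow = 5.
Certifying cut of size 5: {s→b, s→d, s→e, s→f, s→t}.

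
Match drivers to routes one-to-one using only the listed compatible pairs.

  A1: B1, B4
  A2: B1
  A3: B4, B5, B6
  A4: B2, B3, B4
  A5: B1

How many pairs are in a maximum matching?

Unit-capacity flow: source→left, listed edges, right→sink; max matching = max flow.
Augmenting path A1→B1 (+1); matched 1.
Augmenting path A3→B4 (+1); matched 2.
Augmenting path A4→B2 (+1); matched 3.
Augmenting path A2→B1→A1→B4→A3→B5 (+1); matched 4.
No augmenting path remains; maximum matching = 4.
König certificate: {A1, A3, A4, B1} is a vertex cover of size 4 (every listed pair touches it), so no matching can be larger.

4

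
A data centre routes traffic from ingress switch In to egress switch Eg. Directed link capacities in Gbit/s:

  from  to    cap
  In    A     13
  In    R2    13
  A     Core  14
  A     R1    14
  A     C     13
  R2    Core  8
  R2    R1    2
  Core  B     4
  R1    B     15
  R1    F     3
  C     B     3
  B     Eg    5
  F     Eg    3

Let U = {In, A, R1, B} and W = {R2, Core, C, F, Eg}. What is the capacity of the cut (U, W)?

48

Edges leaving {In, A, R1, B}: In→R2 (13), A→Core (14), A→C (13), R1→F (3), B→Eg (5).
Cut capacity = 13 + 14 + 13 + 3 + 5 = 48.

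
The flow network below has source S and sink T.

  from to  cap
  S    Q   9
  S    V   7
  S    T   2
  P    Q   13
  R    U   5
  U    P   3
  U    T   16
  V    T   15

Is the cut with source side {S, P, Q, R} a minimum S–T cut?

No — its capacity is 14, but the minimum cut has capacity 9.

Given cut capacity: 7 + 2 + 5 = 14.
Augment S→T: bottleneck 2, flow now 2.
Augment S→V→T: bottleneck 7, flow now 9.
No augmenting path remains; maximum flow = 9.
In the residual graph, reachable from S: {S, Q}.
Min-cut edges: S→V (7), S→T (2); capacity 7 + 2 = 9.
Cut capacity 14 exceeds the max flow 9, so it is not minimum.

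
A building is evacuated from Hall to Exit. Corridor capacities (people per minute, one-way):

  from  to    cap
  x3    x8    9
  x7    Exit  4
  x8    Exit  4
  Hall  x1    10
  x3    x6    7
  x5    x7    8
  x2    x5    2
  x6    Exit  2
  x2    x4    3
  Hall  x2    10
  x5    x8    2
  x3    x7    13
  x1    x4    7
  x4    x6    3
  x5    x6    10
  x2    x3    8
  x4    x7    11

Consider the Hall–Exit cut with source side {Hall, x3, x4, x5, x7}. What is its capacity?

55

Edges leaving {Hall, x3, x4, x5, x7}: Hall→x1 (10), Hall→x2 (10), x3→x6 (7), x3→x8 (9), x4→x6 (3), x5→x6 (10), x5→x8 (2), x7→Exit (4).
Cut capacity = 10 + 10 + 7 + 9 + 3 + 10 + 2 + 4 = 55.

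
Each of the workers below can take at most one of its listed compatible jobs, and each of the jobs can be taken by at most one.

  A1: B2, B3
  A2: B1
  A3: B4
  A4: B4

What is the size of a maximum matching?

Unit-capacity flow: source→left, listed edges, right→sink; max matching = max flow.
Augmenting path A1→B2 (+1); matched 1.
Augmenting path A2→B1 (+1); matched 2.
Augmenting path A3→B4 (+1); matched 3.
No augmenting path remains; maximum matching = 3.
König certificate: {A1, A2, B4} is a vertex cover of size 3 (every listed pair touches it), so no matching can be larger.

3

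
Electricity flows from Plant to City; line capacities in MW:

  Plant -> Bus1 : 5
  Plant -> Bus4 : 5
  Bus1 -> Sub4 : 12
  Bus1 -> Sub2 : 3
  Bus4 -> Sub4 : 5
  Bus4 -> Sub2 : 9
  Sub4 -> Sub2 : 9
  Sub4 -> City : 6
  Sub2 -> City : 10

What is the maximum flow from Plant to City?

Augment Plant→Bus1→Sub4→City: bottleneck 5, flow now 5.
Augment Plant→Bus4→Sub4→City: bottleneck 1, flow now 6.
Augment Plant→Bus4→Sub2→City: bottleneck 4, flow now 10.
No augmenting path remains; maximum flow = 10.
In the residual graph, reachable from Plant: {Plant}.
Min-cut edges: Plant→Bus1 (5), Plant→Bus4 (5); capacity 5 + 5 = 10.
This cut is saturated, so no flow can exceed 10.

10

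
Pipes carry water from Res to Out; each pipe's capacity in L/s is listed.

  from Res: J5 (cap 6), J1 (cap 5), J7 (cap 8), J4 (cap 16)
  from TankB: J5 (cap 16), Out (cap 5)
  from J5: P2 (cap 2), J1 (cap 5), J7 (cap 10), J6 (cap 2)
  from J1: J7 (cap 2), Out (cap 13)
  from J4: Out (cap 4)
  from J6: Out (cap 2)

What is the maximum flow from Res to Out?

15

Augment Res→J1→Out: bottleneck 5, flow now 5.
Augment Res→J4→Out: bottleneck 4, flow now 9.
Augment Res→J5→J1→Out: bottleneck 5, flow now 14.
Augment Res→J5→J6→Out: bottleneck 1, flow now 15.
No augmenting path remains; maximum flow = 15.
In the residual graph, reachable from Res: {Res, J7, J4}.
Min-cut edges: Res→J5 (6), Res→J1 (5), J4→Out (4); capacity 6 + 5 + 4 = 15.
This cut is saturated, so no flow can exceed 15.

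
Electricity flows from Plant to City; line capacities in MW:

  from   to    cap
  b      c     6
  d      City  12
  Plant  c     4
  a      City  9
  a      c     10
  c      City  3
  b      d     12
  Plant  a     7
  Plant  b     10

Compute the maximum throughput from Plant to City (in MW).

Augment Plant→a→City: bottleneck 7, flow now 7.
Augment Plant→c→City: bottleneck 3, flow now 10.
Augment Plant→b→d→City: bottleneck 10, flow now 20.
No augmenting path remains; maximum flow = 20.
In the residual graph, reachable from Plant: {Plant, c}.
Min-cut edges: Plant→a (7), Plant→b (10), c→City (3); capacity 7 + 10 + 3 = 20.
This cut is saturated, so no flow can exceed 20.

20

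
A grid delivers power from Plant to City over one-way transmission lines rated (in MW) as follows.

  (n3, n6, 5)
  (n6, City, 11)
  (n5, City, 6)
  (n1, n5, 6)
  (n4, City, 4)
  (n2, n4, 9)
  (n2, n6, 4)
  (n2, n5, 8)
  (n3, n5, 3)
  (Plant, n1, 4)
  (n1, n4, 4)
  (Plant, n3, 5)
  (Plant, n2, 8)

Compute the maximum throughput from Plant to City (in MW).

Augment Plant→n1→n4→City: bottleneck 4, flow now 4.
Augment Plant→n2→n5→City: bottleneck 6, flow now 10.
Augment Plant→n2→n6→City: bottleneck 2, flow now 12.
Augment Plant→n3→n6→City: bottleneck 5, flow now 17.
No augmenting path remains; maximum flow = 17.
In the residual graph, reachable from Plant: {Plant}.
Min-cut edges: Plant→n1 (4), Plant→n2 (8), Plant→n3 (5); capacity 4 + 8 + 5 = 17.
This cut is saturated, so no flow can exceed 17.

17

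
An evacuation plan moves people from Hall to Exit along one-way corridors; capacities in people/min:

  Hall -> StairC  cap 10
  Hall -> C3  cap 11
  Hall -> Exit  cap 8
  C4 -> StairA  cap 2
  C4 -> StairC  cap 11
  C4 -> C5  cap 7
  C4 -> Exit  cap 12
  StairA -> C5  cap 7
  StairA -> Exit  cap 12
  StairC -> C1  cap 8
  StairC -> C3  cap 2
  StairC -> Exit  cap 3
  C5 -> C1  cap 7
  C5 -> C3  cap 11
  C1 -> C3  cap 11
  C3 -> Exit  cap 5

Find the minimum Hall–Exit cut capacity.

16

Augment Hall→Exit: bottleneck 8, flow now 8.
Augment Hall→StairC→Exit: bottleneck 3, flow now 11.
Augment Hall→C3→Exit: bottleneck 5, flow now 16.
No augmenting path remains; maximum flow = 16.
By max-flow min-cut, the minimum cut capacity equals the max flow.
In the residual graph, reachable from Hall: {Hall, StairC, C1, C3}.
Min-cut edges: Hall→Exit (8), StairC→Exit (3), C3→Exit (5); capacity 8 + 3 + 5 = 16.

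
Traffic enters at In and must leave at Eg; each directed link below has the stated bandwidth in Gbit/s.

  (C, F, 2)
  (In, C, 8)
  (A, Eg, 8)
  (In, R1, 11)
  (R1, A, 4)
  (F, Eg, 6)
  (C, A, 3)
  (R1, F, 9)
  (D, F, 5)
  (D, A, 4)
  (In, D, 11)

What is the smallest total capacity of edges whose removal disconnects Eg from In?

Augment In→R1→A→Eg: bottleneck 4, flow now 4.
Augment In→R1→F→Eg: bottleneck 6, flow now 10.
Augment In→D→A→Eg: bottleneck 4, flow now 14.
No augmenting path remains; maximum flow = 14.
By max-flow min-cut, the minimum cut capacity equals the max flow.
In the residual graph, reachable from In: {In, R1, D, C, A, F}.
Min-cut edges: A→Eg (8), F→Eg (6); capacity 8 + 6 = 14.

14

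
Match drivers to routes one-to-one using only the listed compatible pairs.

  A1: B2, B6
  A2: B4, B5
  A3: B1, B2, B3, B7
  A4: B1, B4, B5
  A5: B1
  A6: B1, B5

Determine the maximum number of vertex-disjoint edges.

5

Unit-capacity flow: source→left, listed edges, right→sink; max matching = max flow.
Augmenting path A1→B2 (+1); matched 1.
Augmenting path A2→B4 (+1); matched 2.
Augmenting path A3→B1 (+1); matched 3.
Augmenting path A4→B5 (+1); matched 4.
Augmenting path A5→B1→A3→B3 (+1); matched 5.
No augmenting path remains; maximum matching = 5.
König certificate: {A1, A3, B1, B4, B5} is a vertex cover of size 5 (every listed pair touches it), so no matching can be larger.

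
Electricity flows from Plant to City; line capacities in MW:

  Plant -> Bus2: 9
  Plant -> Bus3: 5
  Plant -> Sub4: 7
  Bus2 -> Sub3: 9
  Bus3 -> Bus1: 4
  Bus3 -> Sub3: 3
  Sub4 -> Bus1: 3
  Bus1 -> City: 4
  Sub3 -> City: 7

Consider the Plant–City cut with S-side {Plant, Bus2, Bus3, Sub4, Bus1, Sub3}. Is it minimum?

Given cut capacity: 4 + 7 = 11.
Augment Plant→Bus2→Sub3→City: bottleneck 7, flow now 7.
Augment Plant→Bus3→Bus1→City: bottleneck 4, flow now 11.
No augmenting path remains; maximum flow = 11.
Cut capacity 11 equals the max flow, so it is a minimum cut.

Yes — it is a minimum cut (capacity 11).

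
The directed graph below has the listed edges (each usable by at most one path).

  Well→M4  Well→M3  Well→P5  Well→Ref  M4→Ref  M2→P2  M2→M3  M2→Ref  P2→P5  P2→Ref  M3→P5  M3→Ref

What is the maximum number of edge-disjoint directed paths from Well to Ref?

3

Assign every edge capacity 1; by Menger, the answer equals the max flow.
Path Well→Ref (+1); total 1.
Path Well→M4→Ref (+1); total 2.
Path Well→M3→Ref (+1); total 3.
No residual Well→Ref path; max flow = 3.
Certifying cut of size 3: {Well→M3, Well→M4, Well→Ref}.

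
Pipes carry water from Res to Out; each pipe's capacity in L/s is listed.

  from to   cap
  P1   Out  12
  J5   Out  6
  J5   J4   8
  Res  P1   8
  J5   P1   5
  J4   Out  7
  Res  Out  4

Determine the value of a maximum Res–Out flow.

Augment Res→Out: bottleneck 4, flow now 4.
Augment Res→P1→Out: bottleneck 8, flow now 12.
No augmenting path remains; maximum flow = 12.
In the residual graph, reachable from Res: {Res}.
Min-cut edges: Res→P1 (8), Res→Out (4); capacity 8 + 4 = 12.
This cut is saturated, so no flow can exceed 12.

12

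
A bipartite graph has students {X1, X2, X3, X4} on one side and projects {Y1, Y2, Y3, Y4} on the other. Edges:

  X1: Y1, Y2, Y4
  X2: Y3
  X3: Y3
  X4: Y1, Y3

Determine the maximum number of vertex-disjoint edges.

3

Unit-capacity flow: source→left, listed edges, right→sink; max matching = max flow.
Augmenting path X1→Y1 (+1); matched 1.
Augmenting path X2→Y3 (+1); matched 2.
Augmenting path X4→Y1→X1→Y2 (+1); matched 3.
No augmenting path remains; maximum matching = 3.
König certificate: {X1, X4, Y3} is a vertex cover of size 3 (every listed pair touches it), so no matching can be larger.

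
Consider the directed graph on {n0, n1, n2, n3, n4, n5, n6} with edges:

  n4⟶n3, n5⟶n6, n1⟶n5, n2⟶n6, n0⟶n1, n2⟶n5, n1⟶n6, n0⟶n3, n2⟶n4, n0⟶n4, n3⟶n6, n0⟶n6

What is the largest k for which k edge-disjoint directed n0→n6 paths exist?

3

Assign every edge capacity 1; by Menger, the answer equals the max flow.
Path n0→n6 (+1); total 1.
Path n0→n1→n6 (+1); total 2.
Path n0→n3→n6 (+1); total 3.
No residual n0→n6 path; max flow = 3.
Certifying cut of size 3: {n0→n1, n0→n6, n3→n6}.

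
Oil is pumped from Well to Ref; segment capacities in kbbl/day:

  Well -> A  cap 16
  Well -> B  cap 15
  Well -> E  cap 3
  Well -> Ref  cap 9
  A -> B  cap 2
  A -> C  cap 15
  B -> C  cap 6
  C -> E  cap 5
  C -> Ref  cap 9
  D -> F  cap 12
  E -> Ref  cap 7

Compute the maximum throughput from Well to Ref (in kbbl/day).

Augment Well→Ref: bottleneck 9, flow now 9.
Augment Well→E→Ref: bottleneck 3, flow now 12.
Augment Well→A→C→Ref: bottleneck 9, flow now 21.
Augment Well→A→C→E→Ref: bottleneck 4, flow now 25.
No augmenting path remains; maximum flow = 25.
In the residual graph, reachable from Well: {Well, A, B, C, E}.
Min-cut edges: Well→Ref (9), C→Ref (9), E→Ref (7); capacity 9 + 9 + 7 = 25.
This cut is saturated, so no flow can exceed 25.

25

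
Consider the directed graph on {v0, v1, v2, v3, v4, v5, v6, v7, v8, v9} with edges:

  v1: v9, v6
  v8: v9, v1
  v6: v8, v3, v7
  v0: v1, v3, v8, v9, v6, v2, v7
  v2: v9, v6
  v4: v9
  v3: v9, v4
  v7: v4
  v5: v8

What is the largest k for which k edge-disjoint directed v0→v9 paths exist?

6

Assign every edge capacity 1; by Menger, the answer equals the max flow.
Path v0→v9 (+1); total 1.
Path v0→v1→v9 (+1); total 2.
Path v0→v2→v9 (+1); total 3.
Path v0→v3→v9 (+1); total 4.
Path v0→v8→v9 (+1); total 5.
Path v0→v7→v4→v9 (+1); total 6.
No residual v0→v9 path; max flow = 6.
Certifying cut of size 6: {v0→v2, v0→v9, v1→v9, v3→v9, v4→v9, v8→v9}.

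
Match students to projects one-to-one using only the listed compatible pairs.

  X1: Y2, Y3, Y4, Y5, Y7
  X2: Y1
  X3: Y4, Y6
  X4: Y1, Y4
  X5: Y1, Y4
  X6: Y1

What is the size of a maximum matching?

Unit-capacity flow: source→left, listed edges, right→sink; max matching = max flow.
Augmenting path X1→Y2 (+1); matched 1.
Augmenting path X2→Y1 (+1); matched 2.
Augmenting path X3→Y4 (+1); matched 3.
Augmenting path X4→Y4→X3→Y6 (+1); matched 4.
No augmenting path remains; maximum matching = 4.
König certificate: {X1, X3, Y1, Y4} is a vertex cover of size 4 (every listed pair touches it), so no matching can be larger.

4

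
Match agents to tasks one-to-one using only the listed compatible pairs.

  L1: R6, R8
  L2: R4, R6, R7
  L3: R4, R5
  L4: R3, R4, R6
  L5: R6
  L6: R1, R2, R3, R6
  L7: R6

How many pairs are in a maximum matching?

6

Unit-capacity flow: source→left, listed edges, right→sink; max matching = max flow.
Augmenting path L1→R6 (+1); matched 1.
Augmenting path L2→R4 (+1); matched 2.
Augmenting path L3→R5 (+1); matched 3.
Augmenting path L4→R3 (+1); matched 4.
Augmenting path L6→R1 (+1); matched 5.
Augmenting path L5→R6→L1→R8 (+1); matched 6.
No augmenting path remains; maximum matching = 6.
König certificate: {L1, L2, L3, L4, L6, R6} is a vertex cover of size 6 (every listed pair touches it), so no matching can be larger.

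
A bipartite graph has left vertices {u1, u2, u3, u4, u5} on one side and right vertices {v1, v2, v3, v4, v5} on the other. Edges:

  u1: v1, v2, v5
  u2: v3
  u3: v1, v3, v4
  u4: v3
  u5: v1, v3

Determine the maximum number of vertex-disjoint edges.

Unit-capacity flow: source→left, listed edges, right→sink; max matching = max flow.
Augmenting path u1→v1 (+1); matched 1.
Augmenting path u2→v3 (+1); matched 2.
Augmenting path u3→v4 (+1); matched 3.
Augmenting path u5→v1→u1→v2 (+1); matched 4.
No augmenting path remains; maximum matching = 4.
König certificate: {u1, u3, u5, v3} is a vertex cover of size 4 (every listed pair touches it), so no matching can be larger.

4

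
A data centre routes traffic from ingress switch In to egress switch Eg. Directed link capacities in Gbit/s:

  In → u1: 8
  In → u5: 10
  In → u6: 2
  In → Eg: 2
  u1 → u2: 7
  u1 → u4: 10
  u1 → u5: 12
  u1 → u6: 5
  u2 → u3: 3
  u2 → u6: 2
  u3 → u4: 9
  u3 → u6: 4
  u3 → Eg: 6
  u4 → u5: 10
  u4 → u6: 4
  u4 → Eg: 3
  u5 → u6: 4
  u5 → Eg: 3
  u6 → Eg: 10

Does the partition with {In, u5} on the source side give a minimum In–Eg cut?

Given cut capacity: 8 + 2 + 2 + 4 + 3 = 19.
Augment In→Eg: bottleneck 2, flow now 2.
Augment In→u5→Eg: bottleneck 3, flow now 5.
Augment In→u6→Eg: bottleneck 2, flow now 7.
Augment In→u1→u4→Eg: bottleneck 3, flow now 10.
Augment In→u1→u6→Eg: bottleneck 5, flow now 15.
Augment In→u5→u6→Eg: bottleneck 3, flow now 18.
Augment In→u5→u6→u1→u2→u3→Eg: bottleneck 1, flow now 19. (uses reverse residual edge)
No augmenting path remains; maximum flow = 19.
Cut capacity 19 equals the max flow, so it is a minimum cut.

Yes — it is a minimum cut (capacity 19).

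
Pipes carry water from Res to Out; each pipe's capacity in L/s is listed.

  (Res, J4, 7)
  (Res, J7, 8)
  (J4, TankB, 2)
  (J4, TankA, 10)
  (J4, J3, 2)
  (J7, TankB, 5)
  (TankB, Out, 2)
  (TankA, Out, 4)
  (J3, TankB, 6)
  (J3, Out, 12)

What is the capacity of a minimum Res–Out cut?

8

Augment Res→J4→TankB→Out: bottleneck 2, flow now 2.
Augment Res→J4→TankA→Out: bottleneck 4, flow now 6.
Augment Res→J4→J3→Out: bottleneck 1, flow now 7.
Augment Res→J7→TankB→J4→J3→Out: bottleneck 1, flow now 8. (uses reverse residual edge)
No augmenting path remains; maximum flow = 8.
By max-flow min-cut, the minimum cut capacity equals the max flow.
In the residual graph, reachable from Res: {Res, J4, J7, TankB, TankA}.
Min-cut edges: J4→J3 (2), TankB→Out (2), TankA→Out (4); capacity 2 + 2 + 4 = 8.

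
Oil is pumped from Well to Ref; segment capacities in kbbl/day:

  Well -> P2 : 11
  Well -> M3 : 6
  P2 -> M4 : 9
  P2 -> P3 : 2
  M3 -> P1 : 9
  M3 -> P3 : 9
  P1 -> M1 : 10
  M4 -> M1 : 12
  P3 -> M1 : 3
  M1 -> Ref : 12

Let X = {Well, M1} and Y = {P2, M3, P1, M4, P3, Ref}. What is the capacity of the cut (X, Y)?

29

Edges leaving {Well, M1}: Well→P2 (11), Well→M3 (6), M1→Ref (12).
Cut capacity = 11 + 6 + 12 = 29.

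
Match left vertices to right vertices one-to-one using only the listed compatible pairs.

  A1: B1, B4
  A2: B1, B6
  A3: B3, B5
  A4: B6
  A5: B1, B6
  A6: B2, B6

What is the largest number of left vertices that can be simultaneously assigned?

Unit-capacity flow: source→left, listed edges, right→sink; max matching = max flow.
Augmenting path A1→B1 (+1); matched 1.
Augmenting path A2→B6 (+1); matched 2.
Augmenting path A3→B3 (+1); matched 3.
Augmenting path A6→B2 (+1); matched 4.
Augmenting path A5→B1→A1→B4 (+1); matched 5.
No augmenting path remains; maximum matching = 5.
König certificate: {A1, A3, A6, B1, B6} is a vertex cover of size 5 (every listed pair touches it), so no matching can be larger.

5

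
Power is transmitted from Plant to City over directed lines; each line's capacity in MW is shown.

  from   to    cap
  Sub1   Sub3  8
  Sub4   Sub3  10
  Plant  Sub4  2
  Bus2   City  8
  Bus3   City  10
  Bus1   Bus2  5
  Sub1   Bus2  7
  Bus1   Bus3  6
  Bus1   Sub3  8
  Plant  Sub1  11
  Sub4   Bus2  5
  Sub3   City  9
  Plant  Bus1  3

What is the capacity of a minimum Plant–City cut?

Augment Plant→Sub4→Bus2→City: bottleneck 2, flow now 2.
Augment Plant→Sub1→Bus2→City: bottleneck 6, flow now 8.
Augment Plant→Sub1→Sub3→City: bottleneck 5, flow now 13.
Augment Plant→Bus1→Sub3→City: bottleneck 3, flow now 16.
No augmenting path remains; maximum flow = 16.
By max-flow min-cut, the minimum cut capacity equals the max flow.
In the residual graph, reachable from Plant: {Plant}.
Min-cut edges: Plant→Sub4 (2), Plant→Sub1 (11), Plant→Bus1 (3); capacity 2 + 11 + 3 = 16.

16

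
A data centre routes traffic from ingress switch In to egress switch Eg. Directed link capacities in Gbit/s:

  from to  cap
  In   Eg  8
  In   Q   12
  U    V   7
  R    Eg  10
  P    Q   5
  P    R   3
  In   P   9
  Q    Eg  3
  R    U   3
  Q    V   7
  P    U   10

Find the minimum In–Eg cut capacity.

Augment In→Eg: bottleneck 8, flow now 8.
Augment In→Q→Eg: bottleneck 3, flow now 11.
Augment In→P→R→Eg: bottleneck 3, flow now 14.
No augmenting path remains; maximum flow = 14.
By max-flow min-cut, the minimum cut capacity equals the max flow.
In the residual graph, reachable from In: {In, P, Q, U, V}.
Min-cut edges: In→Eg (8), P→R (3), Q→Eg (3); capacity 8 + 3 + 3 = 14.

14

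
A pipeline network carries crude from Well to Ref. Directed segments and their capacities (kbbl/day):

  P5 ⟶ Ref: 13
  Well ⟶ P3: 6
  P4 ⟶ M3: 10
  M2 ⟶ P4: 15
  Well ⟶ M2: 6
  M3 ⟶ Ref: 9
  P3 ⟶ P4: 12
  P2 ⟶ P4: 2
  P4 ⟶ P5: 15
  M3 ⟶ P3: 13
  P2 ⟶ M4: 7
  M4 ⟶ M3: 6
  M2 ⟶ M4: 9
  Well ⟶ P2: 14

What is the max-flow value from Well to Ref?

Augment Well→M2→M4→M3→Ref: bottleneck 6, flow now 6.
Augment Well→P3→P4→P5→Ref: bottleneck 6, flow now 12.
Augment Well→P2→P4→P5→Ref: bottleneck 2, flow now 14.
Augment Well→P2→M4→M2→P4→P5→Ref: bottleneck 5, flow now 19. (uses reverse residual edge)
Augment Well→P2→M4→M2→P4→M3→Ref: bottleneck 1, flow now 20. (uses reverse residual edge)
No augmenting path remains; maximum flow = 20.
In the residual graph, reachable from Well: {Well, P2, M4}.
Min-cut edges: Well→M2 (6), Well→P3 (6), P2→P4 (2), M4→M3 (6); capacity 6 + 6 + 2 + 6 = 20.
This cut is saturated, so no flow can exceed 20.

20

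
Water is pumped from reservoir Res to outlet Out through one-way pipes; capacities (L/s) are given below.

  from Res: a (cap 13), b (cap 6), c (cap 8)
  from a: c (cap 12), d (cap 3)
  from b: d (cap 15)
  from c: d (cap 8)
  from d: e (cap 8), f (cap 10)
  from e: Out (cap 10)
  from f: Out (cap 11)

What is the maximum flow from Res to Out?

Augment Res→a→d→e→Out: bottleneck 3, flow now 3.
Augment Res→b→d→e→Out: bottleneck 5, flow now 8.
Augment Res→b→d→f→Out: bottleneck 1, flow now 9.
Augment Res→c→d→f→Out: bottleneck 8, flow now 17.
No augmenting path remains; maximum flow = 17.
In the residual graph, reachable from Res: {Res, a, c}.
Min-cut edges: Res→b (6), a→d (3), c→d (8); capacity 6 + 3 + 8 = 17.
This cut is saturated, so no flow can exceed 17.

17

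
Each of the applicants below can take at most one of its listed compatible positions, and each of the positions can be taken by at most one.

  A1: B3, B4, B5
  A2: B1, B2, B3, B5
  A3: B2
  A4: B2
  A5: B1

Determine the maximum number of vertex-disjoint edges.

Unit-capacity flow: source→left, listed edges, right→sink; max matching = max flow.
Augmenting path A1→B3 (+1); matched 1.
Augmenting path A2→B1 (+1); matched 2.
Augmenting path A3→B2 (+1); matched 3.
Augmenting path A5→B1→A2→B5 (+1); matched 4.
No augmenting path remains; maximum matching = 4.
König certificate: {A1, A2, A5, B2} is a vertex cover of size 4 (every listed pair touches it), so no matching can be larger.

4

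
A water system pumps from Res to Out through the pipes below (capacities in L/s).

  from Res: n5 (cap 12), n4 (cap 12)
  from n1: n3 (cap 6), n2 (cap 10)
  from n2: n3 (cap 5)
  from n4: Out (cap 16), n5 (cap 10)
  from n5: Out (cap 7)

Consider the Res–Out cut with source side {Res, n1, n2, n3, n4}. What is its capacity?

Edges leaving {Res, n1, n2, n3, n4}: Res→n5 (12), n4→n5 (10), n4→Out (16).
Cut capacity = 12 + 10 + 16 = 38.

38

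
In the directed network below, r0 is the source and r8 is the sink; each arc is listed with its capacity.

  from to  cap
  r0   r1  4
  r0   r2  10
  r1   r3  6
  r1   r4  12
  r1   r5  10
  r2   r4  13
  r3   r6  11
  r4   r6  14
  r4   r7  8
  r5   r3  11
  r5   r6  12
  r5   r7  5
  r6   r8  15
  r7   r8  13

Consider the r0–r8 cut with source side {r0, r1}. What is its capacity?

Edges leaving {r0, r1}: r0→r2 (10), r1→r3 (6), r1→r4 (12), r1→r5 (10).
Cut capacity = 10 + 6 + 12 + 10 = 38.

38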